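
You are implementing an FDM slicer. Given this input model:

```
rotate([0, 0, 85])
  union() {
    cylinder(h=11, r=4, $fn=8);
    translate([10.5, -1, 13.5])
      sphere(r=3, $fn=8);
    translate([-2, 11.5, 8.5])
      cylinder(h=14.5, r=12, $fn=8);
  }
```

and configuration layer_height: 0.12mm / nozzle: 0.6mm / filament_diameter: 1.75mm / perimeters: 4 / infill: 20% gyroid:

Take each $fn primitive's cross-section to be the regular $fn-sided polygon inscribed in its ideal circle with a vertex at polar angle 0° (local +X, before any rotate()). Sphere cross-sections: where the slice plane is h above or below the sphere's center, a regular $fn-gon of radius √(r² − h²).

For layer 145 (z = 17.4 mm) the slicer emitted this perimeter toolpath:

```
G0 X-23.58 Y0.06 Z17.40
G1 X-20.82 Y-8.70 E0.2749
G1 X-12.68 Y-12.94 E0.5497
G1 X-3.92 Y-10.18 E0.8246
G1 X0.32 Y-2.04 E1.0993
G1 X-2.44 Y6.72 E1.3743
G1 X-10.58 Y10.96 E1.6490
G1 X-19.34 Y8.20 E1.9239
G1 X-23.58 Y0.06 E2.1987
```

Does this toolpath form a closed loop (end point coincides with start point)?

Start point (G0): (-23.58, 0.06). End point (last G1): the path returns to the start — closed.

yes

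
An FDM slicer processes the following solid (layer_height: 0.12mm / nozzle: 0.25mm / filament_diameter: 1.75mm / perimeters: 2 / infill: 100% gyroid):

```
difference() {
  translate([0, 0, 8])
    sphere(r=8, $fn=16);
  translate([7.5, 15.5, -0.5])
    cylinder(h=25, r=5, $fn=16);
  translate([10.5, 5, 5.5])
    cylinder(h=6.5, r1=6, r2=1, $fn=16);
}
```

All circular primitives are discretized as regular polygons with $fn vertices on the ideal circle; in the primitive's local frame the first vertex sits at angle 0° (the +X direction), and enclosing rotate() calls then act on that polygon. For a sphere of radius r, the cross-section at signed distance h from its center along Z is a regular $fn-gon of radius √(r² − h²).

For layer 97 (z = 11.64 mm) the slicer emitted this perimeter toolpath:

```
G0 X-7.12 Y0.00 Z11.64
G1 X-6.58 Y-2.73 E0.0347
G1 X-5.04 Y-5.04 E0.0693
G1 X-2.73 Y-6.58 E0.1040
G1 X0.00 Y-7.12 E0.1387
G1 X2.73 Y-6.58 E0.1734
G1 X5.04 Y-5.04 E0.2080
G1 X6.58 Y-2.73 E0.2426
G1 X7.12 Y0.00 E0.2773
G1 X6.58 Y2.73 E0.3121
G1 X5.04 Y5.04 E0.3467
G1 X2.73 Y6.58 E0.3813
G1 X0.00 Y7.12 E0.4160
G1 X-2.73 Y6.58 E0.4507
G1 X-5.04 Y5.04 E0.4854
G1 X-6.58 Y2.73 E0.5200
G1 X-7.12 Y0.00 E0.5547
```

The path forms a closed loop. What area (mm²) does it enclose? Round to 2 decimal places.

155.37 mm²

Apply the shoelace formula to the sequence of (X, Y) vertices; enclosed area = 155.37 mm².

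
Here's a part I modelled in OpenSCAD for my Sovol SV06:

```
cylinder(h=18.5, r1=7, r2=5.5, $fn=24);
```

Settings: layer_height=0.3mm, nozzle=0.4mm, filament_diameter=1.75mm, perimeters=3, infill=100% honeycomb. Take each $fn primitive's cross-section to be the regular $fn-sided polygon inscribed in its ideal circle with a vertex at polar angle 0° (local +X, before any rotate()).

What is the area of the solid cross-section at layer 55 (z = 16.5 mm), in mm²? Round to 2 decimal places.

At z = 16.5 mm: the cone contributes a regular 24-gon of circumradius 5.662 (interpolated between r1=7 and r2=5.5 at t=0.892) (area = (24/2)·5.662²·sin(360°/24) = 99.57 mm²). Overall, the cross-section is a single solid region. Net area = 99.57 mm².

99.57 mm²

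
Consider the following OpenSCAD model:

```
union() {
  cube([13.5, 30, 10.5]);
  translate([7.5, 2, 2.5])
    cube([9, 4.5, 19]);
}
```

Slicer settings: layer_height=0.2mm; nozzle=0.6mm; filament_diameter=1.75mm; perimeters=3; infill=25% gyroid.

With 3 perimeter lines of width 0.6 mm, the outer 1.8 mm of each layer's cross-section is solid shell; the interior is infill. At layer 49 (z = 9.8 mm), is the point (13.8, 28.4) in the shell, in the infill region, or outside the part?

outside

At z = 9.8 mm: the 13.5×30 cube contributes its full rectangle; the 9×4.5 cube at (7.5, 2) contributes its full rectangle; Combining (union): the regions partially overlap (shared area 27.00 mm²), so overlapping operands fuse into one piece — 1 connected region. Overall, the cross-section is a single solid region. The nearest boundary edge runs (13.50, 30.00)→(13.50, 6.50); distance from the point to it = 0.30 mm. The point is not inside any of the regions above, so it lies outside the cross-section (0.30 mm from the nearest boundary).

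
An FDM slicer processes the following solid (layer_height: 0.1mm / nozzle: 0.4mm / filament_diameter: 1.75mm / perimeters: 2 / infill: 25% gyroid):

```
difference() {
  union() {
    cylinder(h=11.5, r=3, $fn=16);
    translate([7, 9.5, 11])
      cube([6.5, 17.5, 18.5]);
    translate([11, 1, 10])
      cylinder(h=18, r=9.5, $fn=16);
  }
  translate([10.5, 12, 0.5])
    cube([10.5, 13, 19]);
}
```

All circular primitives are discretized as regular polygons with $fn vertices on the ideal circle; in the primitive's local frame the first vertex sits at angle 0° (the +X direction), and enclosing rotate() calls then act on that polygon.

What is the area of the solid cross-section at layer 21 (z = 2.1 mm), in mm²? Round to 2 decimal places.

27.55 mm²

At z = 2.1 mm: the r=3 cylinder contributes a regular 16-gon of circumradius 3 (area = (16/2)·3.000²·sin(360°/16) = 27.55 mm²); the cube at (7, 9.5) is absent (z outside [11, 29.5]); the cylinder at (11, 1) is absent (z outside [10, 28]); Taking the union: only the r=3 cylinder is present, so the union is just that shape — area = 27.55 mm²; the cube at (10.5, 12) (footprint 10.5×13) is included at this height (area 136.50 mm²); After the difference (first − rest): starting from that combined region (27.55 mm²), the 10.5×13 cube at (10.5, 12) misses the remaining region (no effect) — area = 27.55 mm². Overall, the cross-section is a single solid region. Net area = 27.55 mm².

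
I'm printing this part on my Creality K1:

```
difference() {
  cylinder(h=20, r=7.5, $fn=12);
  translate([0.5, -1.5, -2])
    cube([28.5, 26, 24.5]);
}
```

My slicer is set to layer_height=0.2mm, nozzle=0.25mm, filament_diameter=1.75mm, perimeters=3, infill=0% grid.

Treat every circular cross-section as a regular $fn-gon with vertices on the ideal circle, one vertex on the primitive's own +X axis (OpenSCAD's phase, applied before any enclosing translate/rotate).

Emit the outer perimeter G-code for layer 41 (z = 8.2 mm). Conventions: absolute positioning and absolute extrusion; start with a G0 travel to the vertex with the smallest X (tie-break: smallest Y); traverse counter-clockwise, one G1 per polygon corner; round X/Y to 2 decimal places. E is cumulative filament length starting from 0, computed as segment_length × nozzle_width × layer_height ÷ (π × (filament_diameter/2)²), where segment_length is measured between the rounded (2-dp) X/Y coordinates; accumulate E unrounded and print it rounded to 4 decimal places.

At z = 8.2 mm: the cylinder: section is a regular 12-gon, circumradius r=7.5; the 28.5×26 cube at (0.5, -1.5) contributes its full rectangle; Subtracting the remaining from the first: starting from the r=7.5 cylinder, the 28.5×26 cube at (0.5, -1.5) partially overlaps it — only the 48.67 mm² overlap (of its 741.00 mm²) is removed, clipping the outline — 1 connected region. The outline is a single polygon with 12 vertices. Extrusion per mm of travel: 0.25 × 0.2 / (π × 0.875²) = 0.020788. Accumulating E over each segment gives final E = 1.0267.

G0 X-7.50 Y0.00 Z8.20
G1 X-6.50 Y-3.75 E0.0807
G1 X-3.75 Y-6.50 E0.1615
G1 X0.00 Y-7.50 E0.2422
G1 X3.75 Y-6.50 E0.3229
G1 X6.50 Y-3.75 E0.4037
G1 X7.10 Y-1.50 E0.4521
G1 X0.50 Y-1.50 E0.5893
G1 X0.50 Y7.37 E0.7737
G1 X0.00 Y7.50 E0.7845
G1 X-3.75 Y6.50 E0.8651
G1 X-6.50 Y3.75 E0.9460
G1 X-7.50 Y0.00 E1.0267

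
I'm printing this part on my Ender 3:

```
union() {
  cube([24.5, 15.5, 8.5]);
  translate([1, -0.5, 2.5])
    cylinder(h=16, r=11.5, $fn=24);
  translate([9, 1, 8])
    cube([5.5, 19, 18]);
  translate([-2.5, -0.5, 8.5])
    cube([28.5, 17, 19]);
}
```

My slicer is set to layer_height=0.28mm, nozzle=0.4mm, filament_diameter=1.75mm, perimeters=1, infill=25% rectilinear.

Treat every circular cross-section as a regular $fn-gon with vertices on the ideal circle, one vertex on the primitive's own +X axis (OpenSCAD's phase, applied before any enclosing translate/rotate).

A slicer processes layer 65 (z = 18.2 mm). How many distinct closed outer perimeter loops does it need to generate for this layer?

At z = 18.2 mm: the cube does not reach this height (z outside [0, 8.5]); the r=11.5 cylinder at (1, -0.5) gives a regular 24-gon of circumradius 11.5 (constant along its height); the cube at (9, 1) (footprint 5.5×19) is included at this height; the cube at (-2.5, -0.5) is present — its section is the full 28.5×17 rectangle; Combining (union): the regions partially overlap (shared area 227.34 mm²), so overlapping operands fuse into one piece — 1 connected region. The result has 1 disconnected region.

1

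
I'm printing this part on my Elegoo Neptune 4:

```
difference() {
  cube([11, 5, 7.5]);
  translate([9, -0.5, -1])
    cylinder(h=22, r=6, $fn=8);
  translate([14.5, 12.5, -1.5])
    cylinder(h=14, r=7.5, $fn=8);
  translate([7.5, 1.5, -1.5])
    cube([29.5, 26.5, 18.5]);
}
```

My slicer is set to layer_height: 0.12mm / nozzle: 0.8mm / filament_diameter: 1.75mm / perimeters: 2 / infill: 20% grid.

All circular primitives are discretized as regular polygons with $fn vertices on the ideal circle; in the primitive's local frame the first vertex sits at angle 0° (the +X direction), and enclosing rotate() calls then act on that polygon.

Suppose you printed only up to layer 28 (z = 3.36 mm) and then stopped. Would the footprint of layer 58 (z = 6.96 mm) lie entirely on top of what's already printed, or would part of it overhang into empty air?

entirely on top

Compare the two slices. At z = 3.36: the cube is present — its section is the full 11×5 rectangle (area 55.00 mm²); the r=6 cylinder at (9, -0.5) contributes a regular 8-gon of circumradius 6 (area = (8/2)·6.000²·sin(360°/8) = 101.82 mm²); the cylinder at (14.5, 12.5): section is a regular 8-gon, circumradius r=7.5 (area = (8/2)·7.500²·sin(360°/8) = 159.10 mm²); the cube at (7.5, 1.5) (footprint 29.5×26.5) is included at this height (area 781.75 mm²); Taking the first minus the rest: starting from the 11×5 cube (55.00 mm²), the r=6 cylinder at (9, -0.5) partially overlaps it — only the 32.08 mm² overlap (of its 101.82 mm²) is removed, clipping the outline; the r=7.5 cylinder at (14.5, 12.5) misses the remaining region (no effect); the 29.5×26.5 cube at (7.5, 1.5) partially overlaps it — only the 0.15 mm² overlap (of its 781.75 mm²) is removed, clipping the outline — area = 22.78 mm². At z = 6.96: the cube (footprint 11×5) is included at this height (area 55.00 mm²); the r=6 cylinder at (9, -0.5) gives a regular 8-gon of circumradius 6 (constant along its height) (area = (8/2)·6.000²·sin(360°/8) = 101.82 mm²); the r=7.5 cylinder at (14.5, 12.5) contributes a regular 8-gon of circumradius 7.5 (area = (8/2)·7.500²·sin(360°/8) = 159.10 mm²); the cube at (7.5, 1.5) is present — its section is the full 29.5×26.5 rectangle (area 781.75 mm²); After the difference (first − rest): starting from the 11×5 cube (55.00 mm²), the r=6 cylinder at (9, -0.5) partially overlaps it — only the 32.08 mm² overlap (of its 101.82 mm²) is removed, clipping the outline; the r=7.5 cylinder at (14.5, 12.5) misses the remaining region (no effect); the 29.5×26.5 cube at (7.5, 1.5) partially overlaps it — only the 0.15 mm² overlap (of its 781.75 mm²) is removed, clipping the outline — area = 22.78 mm². Checking containment: the cross-section at z = 6.96 is a subset of the cross-section at z = 3.36.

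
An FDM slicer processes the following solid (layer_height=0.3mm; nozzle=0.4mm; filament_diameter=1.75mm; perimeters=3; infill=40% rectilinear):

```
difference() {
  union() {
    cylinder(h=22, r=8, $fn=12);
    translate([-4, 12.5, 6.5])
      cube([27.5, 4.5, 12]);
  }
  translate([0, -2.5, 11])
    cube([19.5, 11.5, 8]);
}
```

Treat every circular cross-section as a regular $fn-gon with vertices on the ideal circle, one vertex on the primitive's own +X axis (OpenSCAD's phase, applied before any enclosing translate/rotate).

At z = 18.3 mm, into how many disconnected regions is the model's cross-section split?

At z = 18.3 mm: the cylinder: section is a regular 12-gon, circumradius r=8; the cube at (-4, 12.5) (footprint 27.5×4.5) is included at this height; Merging all regions: the 2 present regions are separate (no shared area or edge), so areas and boundary lengths simply add and each stays a separate island — 2 connected regions; the cube at (0, -2.5) (footprint 19.5×11.5) is included at this height; Subtracting the remaining from the first: starting from the result so far, the 19.5×11.5 cube at (0, -2.5) partially overlaps it — only the 67.16 mm² overlap (of its 224.25 mm²) is removed, clipping the outline — 2 connected regions. The result has 2 disconnected regions.

2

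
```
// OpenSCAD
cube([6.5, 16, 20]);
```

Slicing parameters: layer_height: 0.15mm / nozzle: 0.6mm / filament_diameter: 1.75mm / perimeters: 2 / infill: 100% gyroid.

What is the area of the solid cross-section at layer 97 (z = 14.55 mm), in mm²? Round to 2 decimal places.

104.00 mm²

At z = 14.55 mm: the cube (footprint 6.5×16) is included at this height (area 104.00 mm²). Overall, the cross-section is a single solid region. Net area = 104.00 mm².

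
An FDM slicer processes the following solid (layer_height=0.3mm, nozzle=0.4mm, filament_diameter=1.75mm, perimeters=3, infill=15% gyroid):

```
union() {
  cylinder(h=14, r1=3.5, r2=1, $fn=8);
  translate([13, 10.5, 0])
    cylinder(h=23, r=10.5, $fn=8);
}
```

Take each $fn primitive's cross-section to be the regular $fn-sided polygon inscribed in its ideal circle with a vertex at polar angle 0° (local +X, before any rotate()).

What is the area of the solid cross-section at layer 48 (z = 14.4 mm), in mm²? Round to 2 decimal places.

At z = 14.4 mm: the cone does not reach this height (z outside [0, 14]); the r=10.5 cylinder at (13, 10.5) contributes a regular 8-gon of circumradius 10.5 (area = (8/2)·10.500²·sin(360°/8) = 311.83 mm²); Taking the union: only the r=10.5 cylinder at (13, 10.5) is present, so the union is just that shape — area = 311.83 mm². Overall, the cross-section is a single solid region. Net area = 311.83 mm².

311.83 mm²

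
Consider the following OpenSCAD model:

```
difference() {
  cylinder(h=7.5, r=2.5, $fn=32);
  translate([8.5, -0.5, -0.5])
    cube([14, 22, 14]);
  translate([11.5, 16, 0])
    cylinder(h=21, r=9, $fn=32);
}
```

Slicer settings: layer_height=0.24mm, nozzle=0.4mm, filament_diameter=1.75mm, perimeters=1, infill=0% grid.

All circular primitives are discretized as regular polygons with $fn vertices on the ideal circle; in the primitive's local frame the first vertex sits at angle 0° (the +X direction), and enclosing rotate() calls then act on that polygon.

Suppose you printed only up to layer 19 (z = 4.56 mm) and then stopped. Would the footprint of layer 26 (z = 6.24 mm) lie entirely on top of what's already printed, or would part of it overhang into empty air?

entirely on top

Compare the two slices. At z = 4.56: the cylinder: section is a regular 32-gon, circumradius r=2.5 (area = (32/2)·2.500²·sin(360°/32) = 19.51 mm²); the cube at (8.5, -0.5) is present — its section is the full 14×22 rectangle (area 308.00 mm²); the r=9 cylinder at (11.5, 16) gives a regular 32-gon of circumradius 9 (constant along its height) (area = (32/2)·9.000²·sin(360°/32) = 252.84 mm²); After the difference (first − rest): starting from the r=2.5 cylinder (19.51 mm²), the 14×22 cube at (8.5, -0.5) misses the remaining region (no effect); the r=9 cylinder at (11.5, 16) misses the remaining region (no effect) — area = 19.51 mm². At z = 6.24: the cylinder: section is a regular 32-gon, circumradius r=2.5 (area = (32/2)·2.500²·sin(360°/32) = 19.51 mm²); the cube at (8.5, -0.5) is present — its section is the full 14×22 rectangle (area 308.00 mm²); the r=9 cylinder at (11.5, 16) gives a regular 32-gon of circumradius 9 (constant along its height) (area = (32/2)·9.000²·sin(360°/32) = 252.84 mm²); Subtracting the remaining from the first: starting from the r=2.5 cylinder (19.51 mm²), the 14×22 cube at (8.5, -0.5) misses the remaining region (no effect); the r=9 cylinder at (11.5, 16) misses the remaining region (no effect) — area = 19.51 mm². Checking containment: the cross-section at z = 6.24 is a subset of the cross-section at z = 4.56.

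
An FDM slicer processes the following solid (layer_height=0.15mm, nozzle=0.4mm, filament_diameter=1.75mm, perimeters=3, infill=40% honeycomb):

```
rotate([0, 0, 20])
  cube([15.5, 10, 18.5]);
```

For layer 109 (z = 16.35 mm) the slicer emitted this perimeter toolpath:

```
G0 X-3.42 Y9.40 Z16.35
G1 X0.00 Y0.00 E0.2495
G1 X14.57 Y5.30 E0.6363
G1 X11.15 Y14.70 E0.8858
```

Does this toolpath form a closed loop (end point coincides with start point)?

Start point (G0): (-3.42, 9.40). End point (last G1): the path does not return to the start — open.

no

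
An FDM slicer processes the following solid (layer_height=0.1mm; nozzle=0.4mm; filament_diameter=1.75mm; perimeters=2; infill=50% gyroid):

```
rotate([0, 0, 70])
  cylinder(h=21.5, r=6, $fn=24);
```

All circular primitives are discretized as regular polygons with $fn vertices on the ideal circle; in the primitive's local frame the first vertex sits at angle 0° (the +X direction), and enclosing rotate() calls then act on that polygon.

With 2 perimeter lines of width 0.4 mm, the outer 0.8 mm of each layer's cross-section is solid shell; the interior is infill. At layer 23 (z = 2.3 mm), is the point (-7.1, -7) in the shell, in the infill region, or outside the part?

outside

At z = 2.3 mm: the r=6 cylinder gives a regular 24-gon of circumradius 6 (constant along its height); (rotated 70° about Z; rotation is an isometry so areas/perimeters/island counts are preserved). Overall, the cross-section is a single solid region. Undo the 70° rotation: the query point maps to (-9.006, 4.278) in the un-rotated model frame. The nearest boundary edge runs (-5.20, 3.00)→(-5.80, 1.55); distance from the point to it = 4.01 mm. The point is not inside any of the regions above, so it lies outside the cross-section (4.01 mm from the nearest boundary).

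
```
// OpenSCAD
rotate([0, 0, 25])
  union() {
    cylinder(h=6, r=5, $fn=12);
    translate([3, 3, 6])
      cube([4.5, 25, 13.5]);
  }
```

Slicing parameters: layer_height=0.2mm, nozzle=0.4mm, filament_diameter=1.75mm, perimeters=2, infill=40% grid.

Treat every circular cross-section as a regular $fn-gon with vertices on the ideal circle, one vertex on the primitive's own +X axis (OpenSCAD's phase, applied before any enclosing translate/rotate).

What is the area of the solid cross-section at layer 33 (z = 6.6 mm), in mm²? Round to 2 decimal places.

112.50 mm²

At z = 6.6 mm: the cylinder does not reach this height (z outside [0, 6]); the 4.5×25 cube at (3, 3) contributes its full rectangle (area 112.50 mm²); Merging all regions: only the 4.5×25 cube at (3, 3) is present, so the union is just that shape — area = 112.50 mm²; (whole slice rotated 25° about Z — lengths, areas and connectivity unchanged). Overall, the cross-section is a single solid region. Net area = 112.50 mm².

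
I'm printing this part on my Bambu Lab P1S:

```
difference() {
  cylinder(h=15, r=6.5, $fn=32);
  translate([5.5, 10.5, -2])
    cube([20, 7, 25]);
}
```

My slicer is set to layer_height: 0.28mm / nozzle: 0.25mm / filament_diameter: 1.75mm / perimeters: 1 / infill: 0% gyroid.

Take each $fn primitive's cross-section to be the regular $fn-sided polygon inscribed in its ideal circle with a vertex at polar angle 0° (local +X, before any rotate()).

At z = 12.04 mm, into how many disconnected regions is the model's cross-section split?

At z = 12.04 mm: the r=6.5 cylinder contributes a regular 32-gon of circumradius 6.5; the cube at (5.5, 10.5) (footprint 20×7) is included at this height; Subtracting the remaining from the first: starting from the r=6.5 cylinder, the 20×7 cube at (5.5, 10.5) misses the remaining region (no effect) — 1 connected region. The result has 1 disconnected region.

1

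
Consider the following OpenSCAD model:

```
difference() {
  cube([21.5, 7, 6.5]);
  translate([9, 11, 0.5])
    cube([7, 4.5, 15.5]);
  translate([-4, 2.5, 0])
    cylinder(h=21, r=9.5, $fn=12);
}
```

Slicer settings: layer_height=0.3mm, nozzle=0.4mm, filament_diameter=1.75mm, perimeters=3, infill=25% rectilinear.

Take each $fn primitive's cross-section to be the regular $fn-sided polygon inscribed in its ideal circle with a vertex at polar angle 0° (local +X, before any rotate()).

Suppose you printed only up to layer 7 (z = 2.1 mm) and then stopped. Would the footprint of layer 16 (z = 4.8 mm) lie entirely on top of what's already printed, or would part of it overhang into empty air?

Compare the two slices. At z = 2.1: the cube is present — its section is the full 21.5×7 rectangle (area 150.50 mm²); the cube at (9, 11) (footprint 7×4.5) is included at this height (area 31.50 mm²); the cylinder at (-4, 2.5): section is a regular 12-gon, circumradius r=9.5 (area = (12/2)·9.500²·sin(360°/12) = 270.75 mm²); Subtracting the remaining from the first: starting from the 21.5×7 cube (150.50 mm²), the 7×4.5 cube at (9, 11) misses the remaining region (no effect); the r=9.5 cylinder at (-4, 2.5) partially overlaps it — only the 34.95 mm² overlap (of its 270.75 mm²) is removed, clipping the outline — area = 115.55 mm². At z = 4.8: the cube (footprint 21.5×7) is included at this height (area 150.50 mm²); the 7×4.5 cube at (9, 11) contributes its full rectangle (area 31.50 mm²); the r=9.5 cylinder at (-4, 2.5) contributes a regular 12-gon of circumradius 9.5 (area = (12/2)·9.500²·sin(360°/12) = 270.75 mm²); After the difference (first − rest): starting from the 21.5×7 cube (150.50 mm²), the 7×4.5 cube at (9, 11) misses the remaining region (no effect); the r=9.5 cylinder at (-4, 2.5) partially overlaps it — only the 34.95 mm² overlap (of its 270.75 mm²) is removed, clipping the outline — area = 115.55 mm². Checking containment: the cross-section at z = 4.8 is a subset of the cross-section at z = 2.1.

entirely on top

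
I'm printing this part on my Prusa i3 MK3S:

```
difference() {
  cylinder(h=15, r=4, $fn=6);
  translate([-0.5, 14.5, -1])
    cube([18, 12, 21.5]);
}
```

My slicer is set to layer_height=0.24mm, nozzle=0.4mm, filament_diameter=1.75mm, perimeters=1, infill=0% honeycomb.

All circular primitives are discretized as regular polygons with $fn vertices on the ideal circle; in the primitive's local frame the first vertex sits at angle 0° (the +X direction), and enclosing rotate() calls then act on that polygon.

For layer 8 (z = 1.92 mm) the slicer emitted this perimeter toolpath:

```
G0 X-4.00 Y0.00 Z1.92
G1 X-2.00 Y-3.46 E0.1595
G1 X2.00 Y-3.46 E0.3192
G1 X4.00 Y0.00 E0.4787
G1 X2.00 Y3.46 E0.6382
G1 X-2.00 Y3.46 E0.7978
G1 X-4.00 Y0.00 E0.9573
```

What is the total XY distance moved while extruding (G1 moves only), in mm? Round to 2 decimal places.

Sum the Euclidean lengths of each G1 segment: total = 23.99 mm.

23.99 mm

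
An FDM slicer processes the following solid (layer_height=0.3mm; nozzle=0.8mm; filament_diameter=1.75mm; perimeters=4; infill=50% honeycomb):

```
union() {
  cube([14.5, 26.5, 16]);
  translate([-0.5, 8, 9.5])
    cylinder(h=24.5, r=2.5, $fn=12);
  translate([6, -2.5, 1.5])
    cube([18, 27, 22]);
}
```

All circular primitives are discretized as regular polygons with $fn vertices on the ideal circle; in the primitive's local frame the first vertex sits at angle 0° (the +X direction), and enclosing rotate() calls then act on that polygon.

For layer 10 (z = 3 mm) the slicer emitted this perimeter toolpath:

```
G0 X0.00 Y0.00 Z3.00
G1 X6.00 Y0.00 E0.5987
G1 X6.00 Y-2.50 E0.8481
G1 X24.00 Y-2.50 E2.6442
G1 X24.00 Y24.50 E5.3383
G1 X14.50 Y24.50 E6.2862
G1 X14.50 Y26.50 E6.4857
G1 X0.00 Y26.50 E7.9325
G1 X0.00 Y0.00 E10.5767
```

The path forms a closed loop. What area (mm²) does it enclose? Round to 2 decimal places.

Apply the shoelace formula to the sequence of (X, Y) vertices; enclosed area = 662.00 mm².

662.00 mm²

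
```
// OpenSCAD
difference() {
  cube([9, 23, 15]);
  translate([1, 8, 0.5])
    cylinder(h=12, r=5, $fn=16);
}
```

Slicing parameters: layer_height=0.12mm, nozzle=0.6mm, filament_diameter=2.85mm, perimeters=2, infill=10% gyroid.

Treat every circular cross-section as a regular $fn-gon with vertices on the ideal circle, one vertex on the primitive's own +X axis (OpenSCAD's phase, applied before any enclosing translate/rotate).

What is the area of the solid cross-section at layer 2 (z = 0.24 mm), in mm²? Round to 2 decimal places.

At z = 0.24 mm: the cube (footprint 9×23) is included at this height (area 207.00 mm²); the cylinder at (1, 8) does not reach this height (z outside [0.5, 12.5]); Taking the first minus the rest: none of the subtracted shapes is present at this height, so the 9×23 cube is unchanged — area = 207.00 mm². Overall, the cross-section is a single solid region. Net area = 207.00 mm².

207.00 mm²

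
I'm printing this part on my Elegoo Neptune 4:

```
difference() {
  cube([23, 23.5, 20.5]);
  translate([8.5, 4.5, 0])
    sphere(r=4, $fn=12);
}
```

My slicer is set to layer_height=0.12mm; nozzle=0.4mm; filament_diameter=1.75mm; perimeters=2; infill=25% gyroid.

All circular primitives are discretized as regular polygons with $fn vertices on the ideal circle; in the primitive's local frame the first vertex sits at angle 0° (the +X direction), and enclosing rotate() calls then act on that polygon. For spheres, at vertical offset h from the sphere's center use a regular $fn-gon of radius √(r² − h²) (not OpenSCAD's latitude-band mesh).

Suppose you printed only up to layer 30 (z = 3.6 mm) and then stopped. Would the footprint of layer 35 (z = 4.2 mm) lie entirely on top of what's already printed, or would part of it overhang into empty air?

part overhangs

Compare the two slices. At z = 3.6: the cube (footprint 23×23.5) is included at this height (area 540.50 mm²); the r=4 sphere at (8.5, 4.5) slices to a regular 12-gon of circumradius 1.744 (√(r²−h²) with h=3.6 from center) (area = (12/2)·1.744²·sin(360°/12) = 9.12 mm²); Subtracting the remaining from the first: starting from the 23×23.5 cube (540.50 mm²), the r=4 sphere at (8.5, 4.5) lies wholly inside it (removes its full 9.12 mm² and its 10.83 mm outline becomes a hole wall) — area = 531.38 mm². At z = 4.2: the cube (footprint 23×23.5) is included at this height (area 540.50 mm²); the sphere at (8.5, 4.5) is not intersected at this z (|z−center|=4.200 > r=4); Subtracting the remaining from the first: none of the subtracted shapes is present at this height, so the 23×23.5 cube is unchanged — area = 540.50 mm². Checking containment: at z = 4.2 the cross-section extends beyond the z = 3.6 cross-section by about 9.12 mm².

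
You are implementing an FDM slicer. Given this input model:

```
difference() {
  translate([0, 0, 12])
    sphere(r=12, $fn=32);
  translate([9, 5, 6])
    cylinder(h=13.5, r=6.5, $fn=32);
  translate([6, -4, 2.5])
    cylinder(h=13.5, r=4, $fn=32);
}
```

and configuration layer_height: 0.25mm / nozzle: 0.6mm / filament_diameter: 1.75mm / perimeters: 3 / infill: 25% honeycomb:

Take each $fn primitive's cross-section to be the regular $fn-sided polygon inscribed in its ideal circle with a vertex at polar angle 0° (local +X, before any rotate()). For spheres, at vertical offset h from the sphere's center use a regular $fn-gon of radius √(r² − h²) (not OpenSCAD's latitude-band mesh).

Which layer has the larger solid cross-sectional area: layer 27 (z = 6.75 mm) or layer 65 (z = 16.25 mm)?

Layer 27 (z = 6.75): the r=12 sphere contributes a regular 32-gon of circumradius √(12²−5.25²) = 10.791 (area = (32/2)·10.791²·sin(360°/32) = 363.45 mm²); the r=6.5 cylinder at (9, 5) contributes a regular 32-gon of circumradius 6.5 (area = (32/2)·6.500²·sin(360°/32) = 131.88 mm²); the r=4 cylinder at (6, -4) contributes a regular 32-gon of circumradius 4 (area = (32/2)·4.000²·sin(360°/32) = 49.94 mm²); Taking the first minus the rest: starting from the r=12 sphere (363.45 mm²), the r=6.5 cylinder at (9, 5) partially overlaps it — only the 63.17 mm² overlap (of its 131.88 mm²) is removed, clipping the outline; the r=4 cylinder at (6, -4) partially overlaps it — only the 45.78 mm² overlap (of its 49.94 mm²) is removed, clipping the outline — area = 254.50 mm². So its area = 254.50 mm². Layer 65 (z = 16.25): the r=12 sphere contributes a regular 32-gon of circumradius √(12²−4.25²) = 11.222 (area = (32/2)·11.222²·sin(360°/32) = 393.11 mm²); the cylinder at (9, 5): section is a regular 32-gon, circumradius r=6.5 (area = (32/2)·6.500²·sin(360°/32) = 131.88 mm²); the cylinder at (6, -4) does not reach this height (z outside [2.5, 16]); After the difference (first − rest): starting from the r=12 sphere (393.11 mm²), the r=6.5 cylinder at (9, 5) partially overlaps it — only the 68.98 mm² overlap (of its 131.88 mm²) is removed, clipping the outline — area = 324.13 mm². So its area = 324.13 mm². Layer 65 is larger (324.13 vs 254.50 mm²).

layer 65 (z = 16.25 mm)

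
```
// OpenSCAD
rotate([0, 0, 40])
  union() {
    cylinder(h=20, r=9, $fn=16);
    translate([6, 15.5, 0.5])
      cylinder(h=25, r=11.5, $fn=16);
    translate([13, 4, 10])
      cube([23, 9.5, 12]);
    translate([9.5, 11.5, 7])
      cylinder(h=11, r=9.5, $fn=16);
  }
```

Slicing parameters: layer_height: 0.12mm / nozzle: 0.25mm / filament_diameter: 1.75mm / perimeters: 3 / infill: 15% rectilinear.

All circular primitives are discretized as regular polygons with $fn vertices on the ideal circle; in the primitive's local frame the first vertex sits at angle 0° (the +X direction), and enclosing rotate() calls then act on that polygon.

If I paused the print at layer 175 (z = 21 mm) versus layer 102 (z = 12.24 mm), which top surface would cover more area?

Layer 175 (z = 21): the cylinder is not intersected at this z (z outside [0, 20]); the r=11.5 cylinder at (6, 15.5) contributes a regular 16-gon of circumradius 11.5 (area = (16/2)·11.500²·sin(360°/16) = 404.88 mm²); the 23×9.5 cube at (13, 4) contributes its full rectangle (area 218.50 mm²); the cylinder at (9.5, 11.5) is absent (z outside [7, 18]); Merging all regions: the regions partially overlap — summed areas 623.38 mm² minus the doubly-counted overlap 18.58 mm² gives 604.80 mm² — area = 604.80 mm²; (whole slice rotated 40° about Z — lengths, areas and connectivity unchanged). So its area = 604.80 mm². Layer 102 (z = 12.24): the cylinder: section is a regular 16-gon, circumradius r=9 (area = (16/2)·9.000²·sin(360°/16) = 247.98 mm²); the r=11.5 cylinder at (6, 15.5) gives a regular 16-gon of circumradius 11.5 (constant along its height) (area = (16/2)·11.500²·sin(360°/16) = 404.88 mm²); the 23×9.5 cube at (13, 4) contributes its full rectangle (area 218.50 mm²); the cylinder at (9.5, 11.5): section is a regular 16-gon, circumradius r=9.5 (area = (16/2)·9.500²·sin(360°/16) = 276.30 mm²); Combining (union): the regions partially overlap — summed areas 1147.66 mm² minus the doubly-counted overlap 305.03 mm² gives 842.62 mm² — area = 842.62 mm²; (rotated 40° about Z; rotation is an isometry so areas/perimeters/island counts are preserved). So its area = 842.62 mm². Layer 102 is larger (842.62 vs 604.80 mm²).

layer 102 (z = 12.24 mm)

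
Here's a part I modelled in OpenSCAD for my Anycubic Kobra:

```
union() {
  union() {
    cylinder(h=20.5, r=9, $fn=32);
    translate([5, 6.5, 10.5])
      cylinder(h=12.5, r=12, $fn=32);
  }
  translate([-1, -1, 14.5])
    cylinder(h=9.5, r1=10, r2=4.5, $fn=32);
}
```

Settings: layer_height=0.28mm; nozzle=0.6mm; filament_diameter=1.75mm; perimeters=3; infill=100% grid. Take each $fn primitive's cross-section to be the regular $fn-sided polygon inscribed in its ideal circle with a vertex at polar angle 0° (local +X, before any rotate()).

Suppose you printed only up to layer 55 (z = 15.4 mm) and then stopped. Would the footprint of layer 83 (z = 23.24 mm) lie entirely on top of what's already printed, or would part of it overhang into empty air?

entirely on top

Compare the two slices. At z = 15.4: the r=9 cylinder gives a regular 32-gon of circumradius 9 (constant along its height) (area = (32/2)·9.000²·sin(360°/32) = 252.84 mm²); the cylinder at (5, 6.5): section is a regular 32-gon, circumradius r=12 (area = (32/2)·12.000²·sin(360°/32) = 449.49 mm²); Combining (union): the regions partially overlap — summed areas 702.33 mm² minus the doubly-counted overlap 171.59 mm² gives 530.73 mm² — area = 530.73 mm²; the cone at (-1, -1) (r1=10→r2=4.5) has section circumradius 9.479 here — a regular 32-gon (area = (32/2)·9.479²·sin(360°/32) = 280.46 mm²); Combining (union): the regions partially overlap — summed areas 811.19 mm² minus the doubly-counted overlap 239.92 mm² gives 571.28 mm² — area = 571.28 mm². At z = 23.24: the cylinder is not intersected at this z (z outside [0, 20.5]); the cylinder at (5, 6.5) is not intersected at this z (z outside [10.5, 23]); Merging all regions: nothing is present at this height; the cone at (-1, -1) (r1=10→r2=4.5) has section circumradius 4.940 here — a regular 32-gon (area = (32/2)·4.940²·sin(360°/32) = 76.17 mm²); Combining (union): only the cone at (-1, -1) is present, so the union is just that shape — area = 76.17 mm². Checking containment: the cross-section at z = 23.24 is a subset of the cross-section at z = 15.4.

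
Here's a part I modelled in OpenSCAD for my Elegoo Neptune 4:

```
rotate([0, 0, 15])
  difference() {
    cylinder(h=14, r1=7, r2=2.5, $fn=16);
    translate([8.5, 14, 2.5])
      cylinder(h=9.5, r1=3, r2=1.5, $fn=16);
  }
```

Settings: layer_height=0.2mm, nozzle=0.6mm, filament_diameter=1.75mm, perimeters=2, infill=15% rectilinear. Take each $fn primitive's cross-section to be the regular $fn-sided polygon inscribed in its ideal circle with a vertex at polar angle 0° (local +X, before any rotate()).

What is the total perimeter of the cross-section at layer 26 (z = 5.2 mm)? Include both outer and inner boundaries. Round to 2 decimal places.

33.27 mm

At z = 5.2 mm: the cone: at t=0.371 of its height the radius interpolates to r₁+(r₂−r₁)t = 5.329, giving a regular 16-gon of that circumradius (perimeter = 2·16·5.329·sin(180°/16) = 33.27 mm); the cone at (8.5, 14) contributes a regular 16-gon of circumradius 2.574 (interpolated between r1=3 and r2=1.5 at t=0.284) (perimeter = 2·16·2.574·sin(180°/16) = 16.07 mm); Taking the first minus the rest: starting from the cone, the cone at (8.5, 14) misses the remaining region (no effect) — boundary = 33.27 mm; (rotated 15° about Z; rotation is an isometry so areas/perimeters/island counts are preserved). Overall, the cross-section is a single solid region. Total boundary length (outer) = 33.27 mm.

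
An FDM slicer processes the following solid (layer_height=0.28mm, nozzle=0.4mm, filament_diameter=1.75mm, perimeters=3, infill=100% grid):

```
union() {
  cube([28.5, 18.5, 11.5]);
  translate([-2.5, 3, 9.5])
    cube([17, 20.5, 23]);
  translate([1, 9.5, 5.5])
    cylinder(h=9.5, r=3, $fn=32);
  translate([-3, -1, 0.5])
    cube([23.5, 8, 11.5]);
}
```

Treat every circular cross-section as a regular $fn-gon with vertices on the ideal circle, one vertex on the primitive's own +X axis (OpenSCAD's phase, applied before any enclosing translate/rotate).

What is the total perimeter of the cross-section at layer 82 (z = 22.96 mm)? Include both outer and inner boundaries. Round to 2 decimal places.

At z = 22.96 mm: the cube is absent (z outside [0, 11.5]); the cube at (-2.5, 3) is present — its section is the full 17×20.5 rectangle (perimeter 75.00 mm); the cylinder at (1, 9.5) does not reach this height (z outside [5.5, 15]); the cube at (-3, -1) does not reach this height (z outside [0.5, 12]); Merging all regions: only the 17×20.5 cube at (-2.5, 3) is present, so the union is just that shape — boundary = 75.00 mm. Overall, the cross-section is a single solid region. Total boundary length (outer) = 75.00 mm.

75.00 mm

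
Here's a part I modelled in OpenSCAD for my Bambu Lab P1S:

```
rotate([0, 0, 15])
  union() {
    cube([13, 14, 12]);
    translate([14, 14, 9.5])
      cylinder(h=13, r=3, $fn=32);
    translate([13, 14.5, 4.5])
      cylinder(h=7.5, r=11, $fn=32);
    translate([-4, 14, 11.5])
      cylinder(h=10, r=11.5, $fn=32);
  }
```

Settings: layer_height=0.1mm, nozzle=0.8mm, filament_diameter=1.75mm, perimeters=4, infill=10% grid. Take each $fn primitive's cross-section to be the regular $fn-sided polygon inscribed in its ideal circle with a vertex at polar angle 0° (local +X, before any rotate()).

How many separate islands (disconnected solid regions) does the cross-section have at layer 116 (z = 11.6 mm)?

At z = 11.6 mm: the 13×14 cube contributes its full rectangle; the r=3 cylinder at (14, 14) gives a regular 32-gon of circumradius 3 (constant along its height); the cylinder at (13, 14.5): section is a regular 32-gon, circumradius r=11; the cylinder at (-4, 14): section is a regular 32-gon, circumradius r=11.5; Combining (union): the regions partially overlap (shared area 203.85 mm²), so overlapping operands fuse into one piece — 1 connected region; (whole slice rotated 15° about Z — lengths, areas and connectivity unchanged). Overall, the cross-section is a single solid region. Island count = 1.

1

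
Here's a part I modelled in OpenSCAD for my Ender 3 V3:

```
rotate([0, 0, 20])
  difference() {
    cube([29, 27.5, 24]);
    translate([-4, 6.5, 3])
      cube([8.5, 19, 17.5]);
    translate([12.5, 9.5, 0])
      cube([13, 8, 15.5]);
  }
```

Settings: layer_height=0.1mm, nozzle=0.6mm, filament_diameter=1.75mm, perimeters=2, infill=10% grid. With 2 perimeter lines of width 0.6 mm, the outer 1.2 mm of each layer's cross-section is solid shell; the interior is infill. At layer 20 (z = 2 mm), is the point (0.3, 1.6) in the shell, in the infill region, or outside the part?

shell

At z = 2 mm: the cube (footprint 29×27.5) is included at this height; the cube at (-4, 6.5) does not reach this height (z outside [3, 20.5]); the 13×8 cube at (12.5, 9.5) contributes its full rectangle; Subtracting the remaining from the first: starting from the 29×27.5 cube, the 13×8 cube at (12.5, 9.5) lies wholly inside it (removes its full 104.00 mm² and its 42.00 mm outline becomes a hole wall) — 1 connected region with 1 hole; (whole slice rotated 20° about Z — lengths, areas and connectivity unchanged). Overall, the cross-section is one region with 1 hole. Undo the 20° rotation: the query point maps to (0.829, 1.401) in the un-rotated model frame. The nearest boundary edge runs (0.00, 0.00)→(0.00, 27.50); distance from the point to it = 0.83 mm. The point is inside the cross-section, 0.83 mm from the nearest boundary — within the 1.2 mm shell band (2 × 0.6).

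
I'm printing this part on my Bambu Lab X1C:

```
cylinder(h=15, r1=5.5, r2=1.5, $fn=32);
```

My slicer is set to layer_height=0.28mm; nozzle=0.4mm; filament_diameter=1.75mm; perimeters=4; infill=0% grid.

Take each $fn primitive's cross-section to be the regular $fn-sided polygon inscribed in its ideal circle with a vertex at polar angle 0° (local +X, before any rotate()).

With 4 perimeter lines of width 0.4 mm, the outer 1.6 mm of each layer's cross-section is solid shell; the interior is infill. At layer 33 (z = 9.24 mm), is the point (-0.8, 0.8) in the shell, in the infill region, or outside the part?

infill

At z = 9.24 mm: the cone (r1=5.5→r2=1.5) has section circumradius 3.036 here — a regular 32-gon. Overall, the cross-section is a single solid region. The nearest boundary edge runs (-1.69, 2.52)→(-2.15, 2.15); distance from the point to it = 1.90 mm. The point is inside the cross-section and 1.90 mm from the nearest boundary — more than the 1.6 mm shell width (4 × 0.4), so it's in the infill interior.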